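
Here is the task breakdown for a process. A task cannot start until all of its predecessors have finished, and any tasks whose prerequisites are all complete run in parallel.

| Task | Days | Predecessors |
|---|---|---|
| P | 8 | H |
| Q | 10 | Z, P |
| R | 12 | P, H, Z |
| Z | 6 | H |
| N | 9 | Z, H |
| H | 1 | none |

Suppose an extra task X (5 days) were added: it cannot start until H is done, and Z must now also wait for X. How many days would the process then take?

Originally the process takes 21 days.
With X inserted, Z now waits for max(H, X).
New critical path: H→X→Z→R = 1+5+6+12 = 24 ⇒ 24 days.

24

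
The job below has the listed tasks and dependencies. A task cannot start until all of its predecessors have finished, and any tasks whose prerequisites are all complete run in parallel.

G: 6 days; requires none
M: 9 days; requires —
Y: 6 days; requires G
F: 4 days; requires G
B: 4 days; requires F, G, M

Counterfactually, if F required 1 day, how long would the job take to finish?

The binding path is G→F→B = 6+4+4 = 14; finish at 14 days.
F lies on that path, so at 1 day the path becomes 11 days.
New critical path: M→B = 9+4 = 13 ⇒ 13 days.

13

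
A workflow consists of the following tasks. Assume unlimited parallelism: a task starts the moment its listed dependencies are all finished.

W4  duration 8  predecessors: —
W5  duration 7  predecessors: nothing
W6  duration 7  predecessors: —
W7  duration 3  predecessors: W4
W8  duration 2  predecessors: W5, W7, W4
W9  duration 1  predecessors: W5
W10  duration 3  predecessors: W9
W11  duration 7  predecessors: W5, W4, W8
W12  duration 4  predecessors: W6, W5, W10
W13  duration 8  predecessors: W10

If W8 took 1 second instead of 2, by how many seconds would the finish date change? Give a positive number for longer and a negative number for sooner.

-1

Critical path before the change: W4→W7→W8→W11 = 8+3+2+7 = 20 giving 20 seconds.
Since W8 is critical, the -1 change carries straight to that chain (now 19 seconds).
That remains the longest chain; total 19 seconds.
Change in finish: 19 − 20 = -1 seconds.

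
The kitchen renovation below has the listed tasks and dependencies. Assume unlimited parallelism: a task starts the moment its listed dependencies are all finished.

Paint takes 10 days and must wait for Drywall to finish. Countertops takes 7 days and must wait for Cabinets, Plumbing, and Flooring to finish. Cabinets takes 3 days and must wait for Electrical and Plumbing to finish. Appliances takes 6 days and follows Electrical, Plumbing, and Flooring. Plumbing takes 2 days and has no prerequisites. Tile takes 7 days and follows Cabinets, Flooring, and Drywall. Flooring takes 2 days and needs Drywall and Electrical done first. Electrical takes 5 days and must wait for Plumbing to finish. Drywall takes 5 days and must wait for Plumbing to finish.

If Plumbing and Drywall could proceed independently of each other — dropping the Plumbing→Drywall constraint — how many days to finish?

Original critical path: Plumbing→Electrical→Cabinets→Countertops = 2+5+3+7 = 17 ⇒ 17 days.
Without Plumbing→Drywall, Drywall's earliest start moves from 2 to 0.
New critical path: Plumbing→Electrical→Cabinets→Countertops = 2+5+3+7 = 17 ⇒ 17 days.

17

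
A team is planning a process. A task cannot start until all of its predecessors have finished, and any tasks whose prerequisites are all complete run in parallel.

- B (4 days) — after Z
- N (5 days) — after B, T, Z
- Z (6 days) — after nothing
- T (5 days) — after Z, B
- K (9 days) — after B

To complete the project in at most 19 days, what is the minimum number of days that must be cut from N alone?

1

Current finish: 20 days; target: 19.
N is on every critical path, so each day cut from N cuts the finish by one (this holds down to a finish of 19).
Need 20 − 19 = 1 day off N → N becomes 4 days, finish becomes 19.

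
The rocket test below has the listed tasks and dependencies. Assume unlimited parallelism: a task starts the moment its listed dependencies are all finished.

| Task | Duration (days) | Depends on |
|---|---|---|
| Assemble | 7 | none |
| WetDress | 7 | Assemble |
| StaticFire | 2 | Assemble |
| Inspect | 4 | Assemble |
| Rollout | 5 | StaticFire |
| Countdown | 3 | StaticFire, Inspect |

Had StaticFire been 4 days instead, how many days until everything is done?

Critical path before the change: Assemble→StaticFire→Rollout = 7+2+5 = 14 giving 14 days.
StaticFire is on the critical path; changing it to 4 makes that path 16 days.
No other chain overtakes it, so the finish is 16 days.

16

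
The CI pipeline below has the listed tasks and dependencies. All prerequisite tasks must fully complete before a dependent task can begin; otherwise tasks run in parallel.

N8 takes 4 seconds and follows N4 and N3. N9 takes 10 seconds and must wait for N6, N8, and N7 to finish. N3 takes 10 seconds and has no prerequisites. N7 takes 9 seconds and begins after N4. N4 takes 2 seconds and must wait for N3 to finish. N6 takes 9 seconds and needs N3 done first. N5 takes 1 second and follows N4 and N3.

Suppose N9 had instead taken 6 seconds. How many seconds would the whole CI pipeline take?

27

Baseline: N3→N4→N7→N9 = 10+2+9+10 = 31 → 31 seconds.
Since N9 is critical, the -4 change carries straight to that chain (now 27 seconds).
The critical path is still N3→N4→N7→N9; finish is now 27 seconds.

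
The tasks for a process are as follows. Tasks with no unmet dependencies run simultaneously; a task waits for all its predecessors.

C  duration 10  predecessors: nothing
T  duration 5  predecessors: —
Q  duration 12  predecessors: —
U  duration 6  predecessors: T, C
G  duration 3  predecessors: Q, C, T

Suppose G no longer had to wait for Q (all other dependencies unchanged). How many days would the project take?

With the dependency in place, C→U = 10+6 = 16 sets the finish at 16 days.
Without Q→G, G's earliest start moves from 12 to 10.
After: C→U = 10+6 = 16 → 16 days.

16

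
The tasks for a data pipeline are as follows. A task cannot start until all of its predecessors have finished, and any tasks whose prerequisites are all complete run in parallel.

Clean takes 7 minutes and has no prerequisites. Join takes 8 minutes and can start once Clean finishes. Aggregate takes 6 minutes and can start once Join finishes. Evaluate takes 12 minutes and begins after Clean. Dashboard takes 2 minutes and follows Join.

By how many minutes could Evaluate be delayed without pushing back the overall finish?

The longest chain is Clean→Join→Aggregate = 7+8+6 = 21; overall finish 21 minutes.
The longest chain containing Evaluate totals 19 minutes.
Slack of Evaluate = 9 − 7 = 2 minutes.

2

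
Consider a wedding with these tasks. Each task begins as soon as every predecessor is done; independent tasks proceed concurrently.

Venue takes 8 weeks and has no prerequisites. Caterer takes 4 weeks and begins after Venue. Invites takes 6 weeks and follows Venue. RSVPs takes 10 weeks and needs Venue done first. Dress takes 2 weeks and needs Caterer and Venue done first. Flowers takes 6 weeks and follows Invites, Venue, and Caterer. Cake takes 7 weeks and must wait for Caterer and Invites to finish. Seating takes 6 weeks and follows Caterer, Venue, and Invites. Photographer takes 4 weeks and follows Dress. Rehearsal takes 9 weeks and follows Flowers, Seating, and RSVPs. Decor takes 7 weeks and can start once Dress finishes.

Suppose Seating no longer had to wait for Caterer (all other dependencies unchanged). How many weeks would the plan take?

29

Original critical path: Venue→Invites→Flowers→Rehearsal = 8+6+6+9 = 29 ⇒ 29 weeks.
Dropping Caterer→Seating doesn't change Seating's earliest start (14); another predecessor still binds.
New critical path: Venue→Invites→Flowers→Rehearsal = 8+6+6+9 = 29 ⇒ 29 weeks.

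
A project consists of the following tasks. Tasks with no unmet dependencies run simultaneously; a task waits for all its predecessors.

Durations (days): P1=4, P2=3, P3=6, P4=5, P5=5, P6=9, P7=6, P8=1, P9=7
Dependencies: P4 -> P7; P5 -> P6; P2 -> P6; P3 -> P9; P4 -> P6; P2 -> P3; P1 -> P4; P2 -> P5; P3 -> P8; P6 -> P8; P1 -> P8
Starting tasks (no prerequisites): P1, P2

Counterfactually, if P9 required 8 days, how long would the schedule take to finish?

Actual critical path: P1→P4→P6→P8 = 4+5+9+1 = 19 ⇒ 19 days.
P9 is off the critical path — its longest chain is 16 days, giving 3 of slack.
No other chain overtakes it, so the finish is 19 days.

19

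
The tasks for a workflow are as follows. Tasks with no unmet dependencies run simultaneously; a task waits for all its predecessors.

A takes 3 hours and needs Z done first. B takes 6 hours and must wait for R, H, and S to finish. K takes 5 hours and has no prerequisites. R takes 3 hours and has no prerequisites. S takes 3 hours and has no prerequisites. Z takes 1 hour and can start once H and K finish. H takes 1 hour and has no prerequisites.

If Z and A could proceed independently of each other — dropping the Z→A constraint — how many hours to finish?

Original critical path: R→B = 3+6 = 9 ⇒ 9 hours.
Without Z→A, A's earliest start moves from 6 to 0.
After: R→B = 3+6 = 9 → 9 hours.

9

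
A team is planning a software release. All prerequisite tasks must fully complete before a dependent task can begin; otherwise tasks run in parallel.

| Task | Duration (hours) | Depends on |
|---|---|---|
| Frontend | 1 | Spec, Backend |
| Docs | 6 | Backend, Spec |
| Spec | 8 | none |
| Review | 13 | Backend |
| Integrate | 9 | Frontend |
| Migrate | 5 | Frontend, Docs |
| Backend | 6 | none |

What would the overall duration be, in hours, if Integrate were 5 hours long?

Critical path before the change: Spec→Docs→Migrate = 8+6+5 = 19 giving 19 hours.
The longest path through Integrate is only 18 hours, so Integrate has float 1.
No other chain overtakes it, so the finish is 19 hours.

19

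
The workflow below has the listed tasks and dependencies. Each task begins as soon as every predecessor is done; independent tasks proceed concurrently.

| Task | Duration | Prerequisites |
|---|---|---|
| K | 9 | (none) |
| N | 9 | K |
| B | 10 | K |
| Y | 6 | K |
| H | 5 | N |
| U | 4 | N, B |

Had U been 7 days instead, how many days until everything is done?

26

The binding path is K→B→U = 9+10+4 = 23; finish at 23 days.
Since U is critical, the +3 change carries straight to that chain (now 26 days).
The critical path is still K→B→U; finish is now 26 days.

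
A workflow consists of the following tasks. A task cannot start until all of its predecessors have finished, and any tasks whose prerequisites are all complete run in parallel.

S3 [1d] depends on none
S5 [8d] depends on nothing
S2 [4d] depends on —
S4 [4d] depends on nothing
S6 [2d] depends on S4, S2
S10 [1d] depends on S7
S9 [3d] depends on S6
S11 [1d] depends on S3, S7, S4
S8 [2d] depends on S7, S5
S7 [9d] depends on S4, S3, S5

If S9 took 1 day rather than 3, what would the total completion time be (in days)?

19

As given, the longest chain is S5→S7→S8 = 8+9+2 = 19, so the finish is 19 days.
S9 has 10 days of float (longest path through it is 9).
That remains the longest chain; total 19 days.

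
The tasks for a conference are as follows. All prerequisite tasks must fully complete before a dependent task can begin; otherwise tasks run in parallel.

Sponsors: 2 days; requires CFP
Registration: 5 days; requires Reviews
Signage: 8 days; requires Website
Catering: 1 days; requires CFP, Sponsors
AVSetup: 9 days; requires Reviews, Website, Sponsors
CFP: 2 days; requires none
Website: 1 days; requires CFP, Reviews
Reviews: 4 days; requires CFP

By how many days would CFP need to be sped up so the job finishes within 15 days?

1

Current finish: 16 days; target: 15.
CFP is on every critical path, so each day cut from CFP cuts the finish by one (this holds down to a finish of 15).
Need 16 − 15 = 1 day off CFP → CFP becomes 1 day, finish becomes 15.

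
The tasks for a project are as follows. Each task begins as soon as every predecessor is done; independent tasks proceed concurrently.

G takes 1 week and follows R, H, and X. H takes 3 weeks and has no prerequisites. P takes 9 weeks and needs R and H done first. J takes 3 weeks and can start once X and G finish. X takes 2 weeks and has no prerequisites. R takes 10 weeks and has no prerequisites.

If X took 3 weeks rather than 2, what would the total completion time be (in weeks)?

19

Actual critical path: R→P = 10+9 = 19 ⇒ 19 weeks.
The longest path through X is only 6 weeks, so X has float 13.
The critical path is still R→P; finish is now 19 weeks.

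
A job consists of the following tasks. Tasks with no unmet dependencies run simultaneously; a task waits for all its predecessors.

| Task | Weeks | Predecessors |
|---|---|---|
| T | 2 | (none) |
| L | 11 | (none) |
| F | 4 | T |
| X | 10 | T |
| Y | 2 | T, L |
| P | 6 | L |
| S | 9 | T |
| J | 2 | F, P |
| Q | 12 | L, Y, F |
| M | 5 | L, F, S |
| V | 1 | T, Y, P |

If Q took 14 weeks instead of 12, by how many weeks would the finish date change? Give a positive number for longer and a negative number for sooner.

As given, the longest chain is L→Y→Q = 11+2+12 = 25, so the finish is 25 weeks.
Since Q is critical, the +2 change carries straight to that chain (now 27 weeks).
That remains the longest chain; total 27 weeks.
Change in finish: 27 − 25 = +2 weeks.

2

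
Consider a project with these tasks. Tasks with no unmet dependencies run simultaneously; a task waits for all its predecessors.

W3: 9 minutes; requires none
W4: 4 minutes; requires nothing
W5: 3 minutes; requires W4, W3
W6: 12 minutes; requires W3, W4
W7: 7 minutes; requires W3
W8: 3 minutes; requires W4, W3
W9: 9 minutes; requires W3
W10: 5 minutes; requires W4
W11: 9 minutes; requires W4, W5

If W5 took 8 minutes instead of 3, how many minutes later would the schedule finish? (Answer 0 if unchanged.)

5

Actual critical path: W3→W5→W11 = 9+3+9 = 21 ⇒ 21 minutes.
W5 is on the critical path; changing it to 8 makes that path 26 minutes.
No other chain overtakes it, so the finish is 26 minutes.
Change in finish: 26 − 21 = +5 minutes.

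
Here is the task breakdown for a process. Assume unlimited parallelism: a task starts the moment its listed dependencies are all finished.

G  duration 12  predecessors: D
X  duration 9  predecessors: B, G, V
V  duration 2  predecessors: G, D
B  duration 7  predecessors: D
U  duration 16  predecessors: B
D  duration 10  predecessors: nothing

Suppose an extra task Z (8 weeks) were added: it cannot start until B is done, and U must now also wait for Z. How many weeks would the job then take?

Originally the job takes 33 weeks.
With Z inserted, U now waits for max(B, Z).
New critical path: D→B→Z→U = 10+7+8+16 = 41 ⇒ 41 weeks.

41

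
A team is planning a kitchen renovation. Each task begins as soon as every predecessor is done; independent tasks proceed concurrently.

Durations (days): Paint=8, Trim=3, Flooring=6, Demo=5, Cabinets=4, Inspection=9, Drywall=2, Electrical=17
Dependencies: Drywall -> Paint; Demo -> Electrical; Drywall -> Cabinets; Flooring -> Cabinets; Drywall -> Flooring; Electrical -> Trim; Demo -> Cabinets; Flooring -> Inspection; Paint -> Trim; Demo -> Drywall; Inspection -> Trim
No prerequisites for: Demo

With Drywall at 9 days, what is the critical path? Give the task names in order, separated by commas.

Baseline: Demo→Drywall→Flooring→Inspection→Trim = 5+2+6+9+3 = 25 → 25 days.
Drywall lies on that path, so at 9 days the path becomes 32 days.
That remains the longest chain; total 32 days.

Demo, Drywall, Flooring, Inspection, Trim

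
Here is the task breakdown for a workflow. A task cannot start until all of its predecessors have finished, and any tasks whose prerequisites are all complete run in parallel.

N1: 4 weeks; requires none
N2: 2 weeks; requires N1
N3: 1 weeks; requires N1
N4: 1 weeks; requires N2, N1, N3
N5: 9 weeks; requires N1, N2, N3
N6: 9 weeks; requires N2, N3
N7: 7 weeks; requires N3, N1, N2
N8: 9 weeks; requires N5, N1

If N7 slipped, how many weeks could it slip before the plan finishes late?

Critical path: N1→N2→N5→N8 = 4+2+9+9 = 24, so the finish is 24 weeks.
The longest chain containing N7 totals 13 weeks.
So N7 can slip 24 − 13 = 11 weeks.

11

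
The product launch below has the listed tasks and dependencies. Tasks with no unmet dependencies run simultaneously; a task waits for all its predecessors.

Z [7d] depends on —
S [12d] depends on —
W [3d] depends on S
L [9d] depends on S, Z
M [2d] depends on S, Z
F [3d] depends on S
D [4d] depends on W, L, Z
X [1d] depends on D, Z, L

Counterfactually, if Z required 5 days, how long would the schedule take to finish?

26

Actual critical path: S→L→D→X = 12+9+4+1 = 26 ⇒ 26 days.
Z has 5 days of float (longest path through it is 21).
That remains the longest chain; total 26 days.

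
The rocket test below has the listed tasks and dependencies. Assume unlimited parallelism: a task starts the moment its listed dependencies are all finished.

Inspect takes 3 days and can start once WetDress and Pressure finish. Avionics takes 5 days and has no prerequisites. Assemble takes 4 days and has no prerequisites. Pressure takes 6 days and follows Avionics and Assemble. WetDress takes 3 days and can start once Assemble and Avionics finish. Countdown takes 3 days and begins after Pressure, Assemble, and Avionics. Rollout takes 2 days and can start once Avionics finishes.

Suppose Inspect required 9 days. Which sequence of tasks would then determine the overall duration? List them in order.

The binding path is Avionics→Pressure→Inspect = 5+6+3 = 14; finish at 14 days.
Inspect lies on that path, so at 9 days the path becomes 20 days.
That remains the longest chain; total 20 days.

Avionics, Pressure, Inspect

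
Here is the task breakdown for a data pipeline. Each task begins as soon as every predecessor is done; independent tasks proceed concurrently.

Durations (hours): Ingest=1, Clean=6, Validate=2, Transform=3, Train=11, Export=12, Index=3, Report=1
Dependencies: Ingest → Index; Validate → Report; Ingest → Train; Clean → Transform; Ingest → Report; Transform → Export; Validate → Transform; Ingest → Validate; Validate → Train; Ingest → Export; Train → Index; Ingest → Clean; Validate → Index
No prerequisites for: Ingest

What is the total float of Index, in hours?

Critical path: Ingest→Clean→Transform→Export = 1+6+3+12 = 22, so the finish is 22 hours.
The longest chain containing Index totals 17 hours.
So Index can slip 22 − 17 = 5 hours.

5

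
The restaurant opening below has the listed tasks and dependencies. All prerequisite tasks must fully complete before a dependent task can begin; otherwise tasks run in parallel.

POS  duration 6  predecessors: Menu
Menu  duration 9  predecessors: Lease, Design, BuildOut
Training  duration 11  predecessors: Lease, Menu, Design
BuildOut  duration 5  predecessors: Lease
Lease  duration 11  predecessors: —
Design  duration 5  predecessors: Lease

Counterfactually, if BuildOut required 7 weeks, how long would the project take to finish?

As given, the longest chain is Lease→BuildOut→Menu→Training = 11+5+9+11 = 36, so the finish is 36 weeks.
BuildOut is on the critical path; changing it to 7 makes that path 38 weeks.
That remains the longest chain; total 38 weeks.

38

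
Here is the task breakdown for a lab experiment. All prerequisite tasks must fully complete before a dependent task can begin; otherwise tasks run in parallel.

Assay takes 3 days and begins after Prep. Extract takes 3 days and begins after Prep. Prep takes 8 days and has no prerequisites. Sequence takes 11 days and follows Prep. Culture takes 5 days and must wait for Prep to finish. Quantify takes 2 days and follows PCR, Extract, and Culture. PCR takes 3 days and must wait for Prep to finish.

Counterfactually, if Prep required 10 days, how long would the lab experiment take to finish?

21

As given, the longest chain is Prep→Sequence = 8+11 = 19, so the finish is 19 days.
Prep is on the critical path; changing it to 10 makes that path 21 days.
That remains the longest chain; total 21 days.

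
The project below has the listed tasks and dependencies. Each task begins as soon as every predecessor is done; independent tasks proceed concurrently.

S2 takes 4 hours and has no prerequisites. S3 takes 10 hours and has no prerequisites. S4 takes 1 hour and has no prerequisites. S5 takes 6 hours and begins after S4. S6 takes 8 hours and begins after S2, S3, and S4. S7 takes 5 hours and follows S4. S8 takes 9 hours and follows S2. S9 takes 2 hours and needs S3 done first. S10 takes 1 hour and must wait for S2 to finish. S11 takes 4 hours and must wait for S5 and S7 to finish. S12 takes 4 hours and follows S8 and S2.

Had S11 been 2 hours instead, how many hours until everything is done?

Baseline: S3→S6 = 10+8 = 18 → 18 hours.
S11 has 7 hours of float (longest path through it is 11).
The critical path is still S3→S6; finish is now 18 hours.

18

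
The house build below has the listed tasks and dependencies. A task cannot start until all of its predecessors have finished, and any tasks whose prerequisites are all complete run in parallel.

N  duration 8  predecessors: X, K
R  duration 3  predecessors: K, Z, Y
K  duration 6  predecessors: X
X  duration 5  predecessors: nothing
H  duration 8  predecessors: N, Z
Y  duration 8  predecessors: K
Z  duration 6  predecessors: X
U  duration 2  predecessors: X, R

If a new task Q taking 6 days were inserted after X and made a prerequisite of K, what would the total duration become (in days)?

33

Originally the job takes 27 days.
With Q inserted, K now waits for max(X, Q).
New critical path: X→Q→K→N→H = 5+6+6+8+8 = 33 ⇒ 33 days.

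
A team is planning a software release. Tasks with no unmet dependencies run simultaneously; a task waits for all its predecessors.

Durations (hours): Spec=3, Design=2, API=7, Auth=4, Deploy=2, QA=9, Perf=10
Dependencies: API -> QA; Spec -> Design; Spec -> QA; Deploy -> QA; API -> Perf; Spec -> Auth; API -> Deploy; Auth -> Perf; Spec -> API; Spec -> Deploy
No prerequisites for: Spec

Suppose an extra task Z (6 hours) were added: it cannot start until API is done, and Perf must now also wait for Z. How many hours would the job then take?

Originally the job takes 21 hours.
With Z inserted, Perf now waits for max(Auth, API, Z).
New critical path: Spec→API→Z→Perf = 3+7+6+10 = 26 ⇒ 26 hours.

26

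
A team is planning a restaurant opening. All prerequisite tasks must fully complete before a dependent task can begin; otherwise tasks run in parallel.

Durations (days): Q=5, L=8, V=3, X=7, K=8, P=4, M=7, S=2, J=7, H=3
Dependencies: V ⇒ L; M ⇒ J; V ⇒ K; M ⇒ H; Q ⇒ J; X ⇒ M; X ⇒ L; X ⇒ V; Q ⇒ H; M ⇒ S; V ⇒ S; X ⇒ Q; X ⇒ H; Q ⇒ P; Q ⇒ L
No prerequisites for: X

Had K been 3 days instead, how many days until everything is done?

21

The binding path is X→M→J = 7+7+7 = 21; finish at 21 days.
K has 3 days of float (longest path through it is 18).
That remains the longest chain; total 21 days.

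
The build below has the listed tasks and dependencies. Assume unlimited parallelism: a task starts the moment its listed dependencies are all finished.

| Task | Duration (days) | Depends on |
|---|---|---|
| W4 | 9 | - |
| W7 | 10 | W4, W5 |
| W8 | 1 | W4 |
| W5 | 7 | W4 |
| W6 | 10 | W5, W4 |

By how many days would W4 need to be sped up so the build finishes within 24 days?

2

Current finish: 26 days; target: 24.
W4 is on every critical path, so each day cut from W4 cuts the finish by one (this holds down to a finish of 18).
Need 26 − 24 = 2 days off W4 → W4 becomes 7 days, finish becomes 24.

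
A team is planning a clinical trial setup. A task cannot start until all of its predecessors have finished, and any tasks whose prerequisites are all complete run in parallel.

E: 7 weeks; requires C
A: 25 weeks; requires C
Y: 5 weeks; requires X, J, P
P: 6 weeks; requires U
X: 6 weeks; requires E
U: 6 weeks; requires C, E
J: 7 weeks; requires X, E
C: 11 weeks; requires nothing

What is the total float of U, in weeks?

1

C→E→X→J→Y = 11+7+6+7+5 = 36 sets the makespan at 36 weeks.
Longest path through U: 35 weeks (earliest finish 24, latest finish 25).
Slack of U = 19 − 18 = 1 week.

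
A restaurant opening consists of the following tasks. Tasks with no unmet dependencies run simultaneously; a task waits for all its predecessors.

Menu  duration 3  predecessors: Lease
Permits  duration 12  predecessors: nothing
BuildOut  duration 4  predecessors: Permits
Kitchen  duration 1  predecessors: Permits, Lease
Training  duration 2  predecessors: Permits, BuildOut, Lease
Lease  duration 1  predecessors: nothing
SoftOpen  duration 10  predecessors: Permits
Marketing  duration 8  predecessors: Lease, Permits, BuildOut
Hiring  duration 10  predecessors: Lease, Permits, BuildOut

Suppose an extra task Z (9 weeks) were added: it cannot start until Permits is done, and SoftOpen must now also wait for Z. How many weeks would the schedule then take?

Originally the schedule takes 26 weeks.
With Z inserted, SoftOpen now waits for max(Permits, Z).
New critical path: Permits→Z→SoftOpen = 12+9+10 = 31 ⇒ 31 weeks.

31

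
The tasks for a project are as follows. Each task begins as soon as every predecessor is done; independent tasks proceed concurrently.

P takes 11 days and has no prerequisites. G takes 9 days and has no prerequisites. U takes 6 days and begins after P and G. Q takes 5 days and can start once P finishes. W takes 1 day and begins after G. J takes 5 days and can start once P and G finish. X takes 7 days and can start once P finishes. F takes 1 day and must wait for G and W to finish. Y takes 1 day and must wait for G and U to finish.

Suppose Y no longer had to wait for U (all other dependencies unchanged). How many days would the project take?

18

Before: longest chain P→U→Y = 11+6+1 = 18, finish 18.
Without U→Y, Y's earliest start moves from 17 to 9.
After: P→X = 11+7 = 18 → 18 days.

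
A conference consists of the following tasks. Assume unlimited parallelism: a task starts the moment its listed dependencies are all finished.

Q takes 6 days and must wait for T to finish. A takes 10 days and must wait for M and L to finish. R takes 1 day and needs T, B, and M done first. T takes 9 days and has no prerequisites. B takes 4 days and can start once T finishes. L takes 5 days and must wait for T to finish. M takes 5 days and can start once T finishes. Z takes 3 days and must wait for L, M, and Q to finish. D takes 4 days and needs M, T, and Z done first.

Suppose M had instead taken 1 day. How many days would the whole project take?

24

Actual critical path: T→M→A = 9+5+10 = 24 ⇒ 24 days.
M lies on that path, so at 1 day the path becomes 20 days.
The binding chain switches to T→L→A = 9+5+10 = 24; finish 24 days.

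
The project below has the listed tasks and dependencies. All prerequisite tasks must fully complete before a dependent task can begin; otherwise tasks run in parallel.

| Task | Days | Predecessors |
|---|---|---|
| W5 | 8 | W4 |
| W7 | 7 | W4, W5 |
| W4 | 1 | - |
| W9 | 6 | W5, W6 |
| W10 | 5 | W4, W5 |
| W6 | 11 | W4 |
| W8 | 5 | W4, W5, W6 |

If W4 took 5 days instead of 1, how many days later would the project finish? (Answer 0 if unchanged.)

4

As given, the longest chain is W4→W6→W9 = 1+11+6 = 18, so the finish is 18 days.
W4 is on the critical path; changing it to 5 makes that path 22 days.
The critical path is still W4→W6→W9; finish is now 22 days.
Change in finish: 22 − 18 = +4 days.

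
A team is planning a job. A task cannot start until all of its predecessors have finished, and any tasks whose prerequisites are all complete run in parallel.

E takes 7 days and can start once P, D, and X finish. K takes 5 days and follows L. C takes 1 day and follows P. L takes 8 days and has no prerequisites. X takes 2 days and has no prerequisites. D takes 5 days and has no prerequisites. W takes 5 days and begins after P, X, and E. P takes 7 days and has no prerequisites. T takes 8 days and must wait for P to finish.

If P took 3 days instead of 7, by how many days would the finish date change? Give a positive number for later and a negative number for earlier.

-2

As given, the longest chain is P→E→W = 7+7+5 = 19, so the finish is 19 days.
Since P is critical, the -4 change carries straight to that chain (now 15 days).
The binding chain switches to D→E→W = 5+7+5 = 17; finish 17 days.
Change in finish: 17 − 19 = -2 days.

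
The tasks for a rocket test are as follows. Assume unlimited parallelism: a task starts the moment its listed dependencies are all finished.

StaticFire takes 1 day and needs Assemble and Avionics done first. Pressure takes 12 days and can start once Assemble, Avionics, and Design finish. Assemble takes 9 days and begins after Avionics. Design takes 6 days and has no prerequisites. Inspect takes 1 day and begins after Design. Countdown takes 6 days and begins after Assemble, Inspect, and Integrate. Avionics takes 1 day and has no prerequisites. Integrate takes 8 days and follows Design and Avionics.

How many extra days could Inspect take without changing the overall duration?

Critical path: Avionics→Assemble→Pressure = 1+9+12 = 22, so the finish is 22 days.
Inspect finishes as early as 7 and must finish by 16.
Slack of Inspect = 15 − 6 = 9 days.

9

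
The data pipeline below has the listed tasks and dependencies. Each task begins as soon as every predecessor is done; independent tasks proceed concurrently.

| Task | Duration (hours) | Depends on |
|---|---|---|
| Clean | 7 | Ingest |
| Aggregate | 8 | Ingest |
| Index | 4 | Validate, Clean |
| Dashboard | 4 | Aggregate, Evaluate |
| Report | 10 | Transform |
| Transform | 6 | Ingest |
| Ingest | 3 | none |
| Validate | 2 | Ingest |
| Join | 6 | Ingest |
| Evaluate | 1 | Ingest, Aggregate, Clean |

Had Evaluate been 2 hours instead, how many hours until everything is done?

Actual critical path: Ingest→Transform→Report = 3+6+10 = 19 ⇒ 19 hours.
The longest path through Evaluate is only 16 hours, so Evaluate has float 3.
The critical path is still Ingest→Transform→Report; finish is now 19 hours.

19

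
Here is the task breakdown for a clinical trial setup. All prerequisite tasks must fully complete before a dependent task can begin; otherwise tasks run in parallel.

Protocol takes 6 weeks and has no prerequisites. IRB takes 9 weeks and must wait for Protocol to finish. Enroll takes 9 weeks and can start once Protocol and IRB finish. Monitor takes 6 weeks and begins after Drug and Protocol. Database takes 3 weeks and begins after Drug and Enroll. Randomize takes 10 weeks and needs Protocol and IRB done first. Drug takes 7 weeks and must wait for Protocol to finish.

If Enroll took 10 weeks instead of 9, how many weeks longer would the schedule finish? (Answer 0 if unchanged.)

Baseline: Protocol→IRB→Enroll→Database = 6+9+9+3 = 27 → 27 weeks.
Since Enroll is critical, the +1 change carries straight to that chain (now 28 weeks).
No other chain overtakes it, so the finish is 28 weeks.
Change in finish: 28 − 27 = +1 weeks.

1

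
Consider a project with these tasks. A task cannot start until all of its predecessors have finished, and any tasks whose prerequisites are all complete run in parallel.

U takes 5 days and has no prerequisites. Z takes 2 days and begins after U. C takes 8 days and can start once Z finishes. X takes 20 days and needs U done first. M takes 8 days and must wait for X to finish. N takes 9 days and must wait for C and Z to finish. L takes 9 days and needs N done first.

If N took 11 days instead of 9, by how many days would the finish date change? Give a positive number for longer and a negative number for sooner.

2

The binding path is U→Z→C→N→L = 5+2+8+9+9 = 33; finish at 33 days.
N lies on that path, so at 11 days the path becomes 35 days.
The critical path is still U→Z→C→N→L; finish is now 35 days.
Change in finish: 35 − 33 = +2 days.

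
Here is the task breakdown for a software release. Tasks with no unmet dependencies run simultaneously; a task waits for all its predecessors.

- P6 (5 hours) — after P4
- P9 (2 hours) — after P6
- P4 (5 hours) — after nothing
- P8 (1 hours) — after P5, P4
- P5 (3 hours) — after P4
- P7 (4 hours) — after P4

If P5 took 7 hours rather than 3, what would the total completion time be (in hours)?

Baseline: P4→P6→P9 = 5+5+2 = 12 → 12 hours.
P5 has 3 hours of float (longest path through it is 9).
New critical path: P4→P5→P8 = 5+7+1 = 13 ⇒ 13 hours.

13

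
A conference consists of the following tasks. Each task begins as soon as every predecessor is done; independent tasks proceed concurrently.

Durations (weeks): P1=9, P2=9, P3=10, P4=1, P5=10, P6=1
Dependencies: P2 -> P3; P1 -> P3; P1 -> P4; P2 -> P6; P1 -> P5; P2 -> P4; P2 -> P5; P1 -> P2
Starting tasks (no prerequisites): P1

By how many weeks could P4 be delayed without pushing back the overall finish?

The longest chain is P1→P2→P3 = 9+9+10 = 28; overall finish 28 weeks.
P4 finishes as early as 19 and must finish by 28.
Float = 28 − 19 = 9.

9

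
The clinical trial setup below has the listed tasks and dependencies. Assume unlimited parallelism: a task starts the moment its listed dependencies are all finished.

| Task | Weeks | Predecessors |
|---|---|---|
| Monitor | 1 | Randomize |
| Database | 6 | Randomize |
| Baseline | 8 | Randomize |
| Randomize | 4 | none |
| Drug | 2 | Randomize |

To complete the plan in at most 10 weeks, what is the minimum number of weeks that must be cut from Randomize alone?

2

Current finish: 12 weeks; target: 10.
Randomize is on every critical path, so each week cut from Randomize cuts the finish by one (this holds down to a finish of 9).
Need 12 − 10 = 2 weeks off Randomize → Randomize becomes 2 weeks, finish becomes 10.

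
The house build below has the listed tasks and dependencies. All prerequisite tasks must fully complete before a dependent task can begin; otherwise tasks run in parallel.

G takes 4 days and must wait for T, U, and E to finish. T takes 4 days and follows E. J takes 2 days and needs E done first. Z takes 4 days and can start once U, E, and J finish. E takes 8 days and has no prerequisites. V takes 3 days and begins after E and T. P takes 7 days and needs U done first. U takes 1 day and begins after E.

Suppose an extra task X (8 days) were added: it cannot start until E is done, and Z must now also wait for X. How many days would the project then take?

20

Originally the project takes 16 days.
With X inserted, Z now waits for max(U, E, J, X).
New critical path: E→X→Z = 8+8+4 = 20 ⇒ 20 days.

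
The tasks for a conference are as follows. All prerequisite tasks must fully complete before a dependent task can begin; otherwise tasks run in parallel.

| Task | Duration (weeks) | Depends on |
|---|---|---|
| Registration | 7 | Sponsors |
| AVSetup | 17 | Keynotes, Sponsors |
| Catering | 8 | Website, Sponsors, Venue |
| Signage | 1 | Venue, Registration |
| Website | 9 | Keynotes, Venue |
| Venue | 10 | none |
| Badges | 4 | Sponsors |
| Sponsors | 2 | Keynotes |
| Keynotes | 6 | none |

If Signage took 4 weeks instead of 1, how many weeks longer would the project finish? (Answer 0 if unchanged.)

The binding path is Venue→Website→Catering = 10+9+8 = 27; finish at 27 weeks.
The longest path through Signage is only 16 weeks, so Signage has float 11.
That remains the longest chain; total 27 weeks.
Change in finish: 27 − 27 = +0 weeks.

0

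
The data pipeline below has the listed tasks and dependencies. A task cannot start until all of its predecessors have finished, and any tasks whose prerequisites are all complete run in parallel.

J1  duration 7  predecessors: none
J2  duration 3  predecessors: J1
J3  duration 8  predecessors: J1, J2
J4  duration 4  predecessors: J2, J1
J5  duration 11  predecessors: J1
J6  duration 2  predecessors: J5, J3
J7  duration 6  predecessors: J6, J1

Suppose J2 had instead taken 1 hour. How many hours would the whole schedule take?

26

The binding path is J1→J2→J3→J6→J7 = 7+3+8+2+6 = 26; finish at 26 hours.
Since J2 is critical, the -2 change carries straight to that chain (now 24 hours).
The binding chain switches to J1→J5→J6→J7 = 7+11+2+6 = 26; finish 26 hours.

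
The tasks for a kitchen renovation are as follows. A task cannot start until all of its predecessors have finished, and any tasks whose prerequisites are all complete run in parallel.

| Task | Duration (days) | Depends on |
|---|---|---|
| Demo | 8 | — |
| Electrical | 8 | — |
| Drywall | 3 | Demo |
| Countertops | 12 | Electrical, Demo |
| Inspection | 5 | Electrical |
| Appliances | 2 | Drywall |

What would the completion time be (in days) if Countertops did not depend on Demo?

With the dependency in place, Demo→Countertops = 8+12 = 20 sets the finish at 20 days.
Dropping Demo→Countertops doesn't change Countertops's earliest start (8); another predecessor still binds.
New critical path: Electrical→Countertops = 8+12 = 20 ⇒ 20 days.

20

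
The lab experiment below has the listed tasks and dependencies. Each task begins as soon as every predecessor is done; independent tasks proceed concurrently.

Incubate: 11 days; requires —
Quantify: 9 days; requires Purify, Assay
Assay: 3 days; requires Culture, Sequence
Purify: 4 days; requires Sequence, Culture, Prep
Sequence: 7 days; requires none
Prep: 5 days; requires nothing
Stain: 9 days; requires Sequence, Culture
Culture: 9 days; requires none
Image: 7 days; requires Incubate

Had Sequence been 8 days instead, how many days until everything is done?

Baseline: Culture→Purify→Quantify = 9+4+9 = 22 → 22 days.
Sequence has 2 days of float (longest path through it is 20).
That remains the longest chain; total 22 days.

22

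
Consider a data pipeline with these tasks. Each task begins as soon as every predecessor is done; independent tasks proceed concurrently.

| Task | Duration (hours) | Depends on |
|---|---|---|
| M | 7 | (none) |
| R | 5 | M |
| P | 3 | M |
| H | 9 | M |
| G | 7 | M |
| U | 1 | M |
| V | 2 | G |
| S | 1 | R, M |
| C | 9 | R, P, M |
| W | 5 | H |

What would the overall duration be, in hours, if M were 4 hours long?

Baseline: M→R→C = 7+5+9 = 21 → 21 hours.
M lies on that path, so at 4 hours the path becomes 18 hours.
No other chain overtakes it, so the finish is 18 hours.

18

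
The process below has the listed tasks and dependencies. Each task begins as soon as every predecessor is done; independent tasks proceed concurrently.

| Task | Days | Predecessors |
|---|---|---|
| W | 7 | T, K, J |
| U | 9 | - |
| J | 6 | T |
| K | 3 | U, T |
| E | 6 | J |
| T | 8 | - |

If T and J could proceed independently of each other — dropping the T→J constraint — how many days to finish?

Original critical path: T→J→W = 8+6+7 = 21 ⇒ 21 days.
Without T→J, J's earliest start moves from 8 to 0.
The longest chain is now U→K→W = 9+3+7 = 19, so the process takes 19 days.

19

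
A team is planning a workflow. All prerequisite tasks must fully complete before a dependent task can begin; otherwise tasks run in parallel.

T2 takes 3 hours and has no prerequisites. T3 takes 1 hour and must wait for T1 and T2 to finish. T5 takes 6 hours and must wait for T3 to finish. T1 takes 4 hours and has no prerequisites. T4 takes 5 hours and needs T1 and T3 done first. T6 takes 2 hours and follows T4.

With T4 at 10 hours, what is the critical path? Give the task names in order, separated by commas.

T1, T3, T4, T6

The binding path is T1→T3→T4→T6 = 4+1+5+2 = 12; finish at 12 hours.
T4 is on the critical path; changing it to 10 makes that path 17 hours.
That remains the longest chain; total 17 hours.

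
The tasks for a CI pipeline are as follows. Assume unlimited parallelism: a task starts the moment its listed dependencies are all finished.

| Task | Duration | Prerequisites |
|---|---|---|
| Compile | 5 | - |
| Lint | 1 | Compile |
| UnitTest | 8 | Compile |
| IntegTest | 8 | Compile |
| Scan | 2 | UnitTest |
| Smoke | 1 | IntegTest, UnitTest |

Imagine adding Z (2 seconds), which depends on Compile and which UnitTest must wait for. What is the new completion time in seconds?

Originally the schedule takes 15 seconds.
With Z inserted, UnitTest now waits for max(Compile, Z).
New critical path: Compile→Z→UnitTest→Scan = 5+2+8+2 = 17 ⇒ 17 seconds.

17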